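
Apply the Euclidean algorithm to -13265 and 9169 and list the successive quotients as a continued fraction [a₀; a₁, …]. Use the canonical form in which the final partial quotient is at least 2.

-13265 ÷ 9169 → quotient -2, remainder 5073
9169 ÷ 5073 → quotient 1, remainder 4096
5073 ÷ 4096 → quotient 1, remainder 977
4096 ÷ 977 → quotient 4, remainder 188
977 ÷ 188 → quotient 5, remainder 37
188 ÷ 37 → quotient 5, remainder 3
37 ÷ 3 → quotient 12, remainder 1
3 ÷ 1 → quotient 3, remainder 0

[-2; 1, 1, 4, 5, 5, 12, 3]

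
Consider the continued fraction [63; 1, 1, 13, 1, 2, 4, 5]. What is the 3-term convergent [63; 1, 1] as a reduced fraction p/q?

Collapse the nested fraction from the inside out:
Start with 1.
1 + 1/(1/1) = 1 + 1/1 = 2/1
63 + 1/(2/1) = 63 + 1/2 = 127/2

127/2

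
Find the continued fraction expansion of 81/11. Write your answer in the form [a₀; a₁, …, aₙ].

[7; 2, 1, 3]

81 ÷ 11 → quotient 7, remainder 4
11 ÷ 4 → quotient 2, remainder 3
4 ÷ 3 → quotient 1, remainder 1
3 ÷ 1 → quotient 3, remainder 0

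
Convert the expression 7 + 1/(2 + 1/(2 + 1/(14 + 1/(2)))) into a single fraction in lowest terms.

1103/149

a_0 = 7: 7/1
a_1 = 2: 15/2
a_2 = 2: 37/5
a_3 = 14: 533/72
a_4 = 2: 1103/149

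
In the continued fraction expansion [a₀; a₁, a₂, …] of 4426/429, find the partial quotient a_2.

6

Repeatedly divide and take the remainder:
⌊4426/429⌋ = 10, remainder 136
⌊429/136⌋ = 3, remainder 21
⌊136/21⌋ = 6, remainder 10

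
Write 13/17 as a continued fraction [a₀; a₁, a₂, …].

[0; 1, 3, 4]

⌊13/17⌋ = 0, remainder 13
⌊17/13⌋ = 1, remainder 4
⌊13/4⌋ = 3, remainder 1
⌊4/1⌋ = 4, remainder 0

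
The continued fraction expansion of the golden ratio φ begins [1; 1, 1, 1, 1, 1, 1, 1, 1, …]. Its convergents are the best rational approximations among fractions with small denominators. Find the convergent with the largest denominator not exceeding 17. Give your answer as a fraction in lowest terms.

21/13

List convergents until the denominator exceeds the bound:
a_0 = 1: 1/1  (≤ bound)
a_1 = 1: 2/1  (≤ bound)
a_2 = 1: 3/2  (≤ bound)
a_3 = 1: 5/3  (≤ bound)
a_4 = 1: 8/5  (≤ bound)
a_5 = 1: 13/8  (≤ bound)
a_6 = 1: 21/13  (≤ bound)
a_7 = 1: 34/21  (> 17, stop)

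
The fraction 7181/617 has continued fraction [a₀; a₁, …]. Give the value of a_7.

7

7181 = 11·617 + 394, so a_0 = 11
617 = 1·394 + 223, so a_1 = 1
394 = 1·223 + 171, so a_2 = 1
223 = 1·171 + 52, so a_3 = 1
171 = 3·52 + 15, so a_4 = 3
52 = 3·15 + 7, so a_5 = 3
15 = 2·7 + 1, so a_6 = 2
7 = 7·1 + 0, so a_7 = 7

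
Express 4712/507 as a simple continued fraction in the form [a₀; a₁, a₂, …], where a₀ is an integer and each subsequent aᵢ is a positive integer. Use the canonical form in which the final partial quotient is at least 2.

Run the Euclidean algorithm, recording each quotient:
4712 = 9·507 + 149, so a_0 = 9
507 = 3·149 + 60, so a_1 = 3
149 = 2·60 + 29, so a_2 = 2
60 = 2·29 + 2, so a_3 = 2
29 = 14·2 + 1, so a_4 = 14
2 = 2·1 + 0, so a_5 = 2

[9; 3, 2, 2, 14, 2]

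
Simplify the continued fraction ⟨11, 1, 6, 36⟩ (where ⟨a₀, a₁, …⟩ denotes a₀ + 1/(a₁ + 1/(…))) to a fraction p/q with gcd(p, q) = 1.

3000/253

Collapse the nested fraction from the inside out:
Start with 36.
6 + 1/(36/1) = 6 + 1/36 = 217/36
1 + 1/(217/36) = 1 + 36/217 = 253/217
11 + 1/(253/217) = 11 + 217/253 = 3000/253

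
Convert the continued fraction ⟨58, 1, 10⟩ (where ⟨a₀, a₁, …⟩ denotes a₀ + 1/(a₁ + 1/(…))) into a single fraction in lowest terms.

648/11

Use the convergent recurrence hₖ = aₖ·hₖ₋₁ + hₖ₋₂ (and likewise for the denominators kₖ):
a_0 = 58: 58/1
a_1 = 1: 59/1
a_2 = 10: 648/11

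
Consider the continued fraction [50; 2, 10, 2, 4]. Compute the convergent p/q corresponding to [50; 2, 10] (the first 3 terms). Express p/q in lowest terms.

Start with 10.
2 + 1/(10/1) = 2 + 1/10 = 21/10
50 + 1/(21/10) = 50 + 10/21 = 1060/21

1060/21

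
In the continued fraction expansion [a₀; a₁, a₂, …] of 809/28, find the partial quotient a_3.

3

⌊809/28⌋ = 28, remainder 25
⌊28/25⌋ = 1, remainder 3
⌊25/3⌋ = 8, remainder 1
⌊3/1⌋ = 3, remainder 0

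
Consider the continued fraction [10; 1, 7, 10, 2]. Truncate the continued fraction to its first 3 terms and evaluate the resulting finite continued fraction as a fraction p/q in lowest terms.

87/8

Collapse the nested fraction from the inside out:
Start with 7.
1 + 1/(7/1) = 1 + 1/7 = 8/7
10 + 1/(8/7) = 10 + 7/8 = 87/8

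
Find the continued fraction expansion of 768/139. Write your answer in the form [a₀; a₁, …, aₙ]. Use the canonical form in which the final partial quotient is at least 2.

[5; 1, 1, 9, 2, 3]

Apply division with remainder until the remainder is 0:
768 = 5·139 + 73, so a_0 = 5
139 = 1·73 + 66, so a_1 = 1
73 = 1·66 + 7, so a_2 = 1
66 = 9·7 + 3, so a_3 = 9
7 = 2·3 + 1, so a_4 = 2
3 = 3·1 + 0, so a_5 = 3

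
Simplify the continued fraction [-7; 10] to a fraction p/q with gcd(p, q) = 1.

-69/10

a_0 = -7: -7/1
a_1 = 10: -69/10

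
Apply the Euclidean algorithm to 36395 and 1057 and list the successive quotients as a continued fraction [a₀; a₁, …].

[34; 2, 3, 5, 9, 3]

Run the Euclidean algorithm, recording each quotient:
⌊36395/1057⌋ = 34, remainder 457
⌊1057/457⌋ = 2, remainder 143
⌊457/143⌋ = 3, remainder 28
⌊143/28⌋ = 5, remainder 3
⌊28/3⌋ = 9, remainder 1
⌊3/1⌋ = 3, remainder 0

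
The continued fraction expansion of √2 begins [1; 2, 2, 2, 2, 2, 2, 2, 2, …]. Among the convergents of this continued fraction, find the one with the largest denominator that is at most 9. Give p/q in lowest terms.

a_0 = 1: 1/1  (≤ bound)
a_1 = 2: 3/2  (≤ bound)
a_2 = 2: 7/5  (≤ bound)
a_3 = 2: 17/12  (> 9, stop)

7/5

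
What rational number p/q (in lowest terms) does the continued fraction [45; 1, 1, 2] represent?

228/5

Start with 2.
1 + 1/(2/1) = 1 + 1/2 = 3/2
1 + 1/(3/2) = 1 + 2/3 = 5/3
45 + 1/(5/3) = 45 + 3/5 = 228/5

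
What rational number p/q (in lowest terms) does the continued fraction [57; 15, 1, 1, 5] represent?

9758/171

Build up convergents one term at a time:
a_0 = 57: 57/1
a_1 = 15: 856/15
a_2 = 1: 913/16
a_3 = 1: 1769/31
a_4 = 5: 9758/171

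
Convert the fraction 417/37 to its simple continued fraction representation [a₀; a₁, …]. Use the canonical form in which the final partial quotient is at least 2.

[11; 3, 1, 2, 3]

Repeatedly divide and take the remainder:
⌊417/37⌋ = 11, remainder 10
⌊37/10⌋ = 3, remainder 7
⌊10/7⌋ = 1, remainder 3
⌊7/3⌋ = 2, remainder 1
⌊3/1⌋ = 3, remainder 0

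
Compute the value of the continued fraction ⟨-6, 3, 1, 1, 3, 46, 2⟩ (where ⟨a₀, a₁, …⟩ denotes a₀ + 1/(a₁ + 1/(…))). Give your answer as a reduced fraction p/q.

Compute successive convergents:
a_0 = -6: -6/1
a_1 = 3: -17/3
a_2 = 1: -23/4
a_3 = 1: -40/7
a_4 = 3: -143/25
a_5 = 46: -6618/1157
a_6 = 2: -13379/2339

-13379/2339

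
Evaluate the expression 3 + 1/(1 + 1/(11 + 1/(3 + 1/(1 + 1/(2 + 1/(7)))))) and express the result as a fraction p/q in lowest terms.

Collapse the nested fraction from the inside out:
Start with 7.
2 + 1/(7/1) = 2 + 1/7 = 15/7
1 + 1/(15/7) = 1 + 7/15 = 22/15
3 + 1/(22/15) = 3 + 15/22 = 81/22
11 + 1/(81/22) = 11 + 22/81 = 913/81
1 + 1/(913/81) = 1 + 81/913 = 994/913
3 + 1/(994/913) = 3 + 913/994 = 3895/994

3895/994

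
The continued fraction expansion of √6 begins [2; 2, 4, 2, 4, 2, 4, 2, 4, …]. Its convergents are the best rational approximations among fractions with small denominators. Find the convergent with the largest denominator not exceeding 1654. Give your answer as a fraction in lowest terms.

2158/881

a_0 = 2: 2/1  (≤ bound)
a_1 = 2: 5/2  (≤ bound)
a_2 = 4: 22/9  (≤ bound)
a_3 = 2: 49/20  (≤ bound)
a_4 = 4: 218/89  (≤ bound)
a_5 = 2: 485/198  (≤ bound)
a_6 = 4: 2158/881  (≤ bound)
a_7 = 2: 4801/1960  (> 1654, stop)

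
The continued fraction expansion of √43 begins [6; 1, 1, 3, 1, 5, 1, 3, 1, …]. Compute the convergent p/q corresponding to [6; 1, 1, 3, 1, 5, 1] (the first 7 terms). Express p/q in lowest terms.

400/61

Use the convergent recurrence hₖ = aₖ·hₖ₋₁ + hₖ₋₂ (and likewise for the denominators kₖ):
a_0 = 6: 6/1
a_1 = 1: 7/1
a_2 = 1: 13/2
a_3 = 3: 46/7
a_4 = 1: 59/9
a_5 = 5: 341/52
a_6 = 1: 400/61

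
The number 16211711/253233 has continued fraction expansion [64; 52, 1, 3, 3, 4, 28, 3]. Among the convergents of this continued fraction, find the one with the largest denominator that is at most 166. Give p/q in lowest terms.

3393/53

List convergents until the denominator exceeds the bound:
a_0 = 64: 64/1  (≤ bound)
a_1 = 52: 3329/52  (≤ bound)
a_2 = 1: 3393/53  (≤ bound)
a_3 = 3: 13508/211  (> 166, stop)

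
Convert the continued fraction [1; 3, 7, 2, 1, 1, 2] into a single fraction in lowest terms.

397/301

Start with 2.
1 + 1/(2/1) = 1 + 1/2 = 3/2
1 + 1/(3/2) = 1 + 2/3 = 5/3
2 + 1/(5/3) = 2 + 3/5 = 13/5
7 + 1/(13/5) = 7 + 5/13 = 96/13
3 + 1/(96/13) = 3 + 13/96 = 301/96
1 + 1/(301/96) = 1 + 96/301 = 397/301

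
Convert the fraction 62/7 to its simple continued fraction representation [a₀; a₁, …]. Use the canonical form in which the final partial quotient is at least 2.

[8; 1, 6]

Repeatedly divide and take the remainder:
62 ÷ 7 → quotient 8, remainder 6
7 ÷ 6 → quotient 1, remainder 1
6 ÷ 1 → quotient 6, remainder 0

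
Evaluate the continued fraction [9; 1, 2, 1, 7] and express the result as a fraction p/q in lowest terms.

Start with 7.
1 + 1/(7/1) = 1 + 1/7 = 8/7
2 + 1/(8/7) = 2 + 7/8 = 23/8
1 + 1/(23/8) = 1 + 8/23 = 31/23
9 + 1/(31/23) = 9 + 23/31 = 302/31

302/31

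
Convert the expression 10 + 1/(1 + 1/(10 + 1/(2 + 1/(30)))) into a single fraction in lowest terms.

Compute successive convergents:
a_0 = 10: 10/1
a_1 = 1: 11/1
a_2 = 10: 120/11
a_3 = 2: 251/23
a_4 = 30: 7650/701

7650/701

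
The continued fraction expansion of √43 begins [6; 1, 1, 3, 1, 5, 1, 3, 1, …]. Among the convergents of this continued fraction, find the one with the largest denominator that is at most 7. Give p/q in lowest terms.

46/7

a_0 = 6: 6/1  (≤ bound)
a_1 = 1: 7/1  (≤ bound)
a_2 = 1: 13/2  (≤ bound)
a_3 = 3: 46/7  (≤ bound)
a_4 = 1: 59/9  (> 7, stop)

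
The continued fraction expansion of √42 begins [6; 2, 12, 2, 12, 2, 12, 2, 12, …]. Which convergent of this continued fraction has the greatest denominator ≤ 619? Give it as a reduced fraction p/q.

a_0 = 6: 6/1  (≤ bound)
a_1 = 2: 13/2  (≤ bound)
a_2 = 12: 162/25  (≤ bound)
a_3 = 2: 337/52  (≤ bound)
a_4 = 12: 4206/649  (> 619, stop)

337/52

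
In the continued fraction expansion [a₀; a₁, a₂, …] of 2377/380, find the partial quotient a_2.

1

⌊2377/380⌋ = 6, remainder 97
⌊380/97⌋ = 3, remainder 89
⌊97/89⌋ = 1, remainder 8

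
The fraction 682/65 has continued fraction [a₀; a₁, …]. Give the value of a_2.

Repeatedly divide and take the remainder:
⌊682/65⌋ = 10, remainder 32
⌊65/32⌋ = 2, remainder 1
⌊32/1⌋ = 32, remainder 0

32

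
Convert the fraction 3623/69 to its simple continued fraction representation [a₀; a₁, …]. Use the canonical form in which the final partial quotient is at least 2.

⌊3623/69⌋ = 52, remainder 35
⌊69/35⌋ = 1, remainder 34
⌊35/34⌋ = 1, remainder 1
⌊34/1⌋ = 34, remainder 0

[52; 1, 1, 34]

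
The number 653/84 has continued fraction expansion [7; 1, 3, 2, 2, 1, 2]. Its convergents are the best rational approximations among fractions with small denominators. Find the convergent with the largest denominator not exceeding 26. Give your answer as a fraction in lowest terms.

171/22

a_0 = 7: 7/1  (≤ bound)
a_1 = 1: 8/1  (≤ bound)
a_2 = 3: 31/4  (≤ bound)
a_3 = 2: 70/9  (≤ bound)
a_4 = 2: 171/22  (≤ bound)
a_5 = 1: 241/31  (> 26, stop)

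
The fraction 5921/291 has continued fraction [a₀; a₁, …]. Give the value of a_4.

2

⌊5921/291⌋ = 20, remainder 101
⌊291/101⌋ = 2, remainder 89
⌊101/89⌋ = 1, remainder 12
⌊89/12⌋ = 7, remainder 5
⌊12/5⌋ = 2, remainder 2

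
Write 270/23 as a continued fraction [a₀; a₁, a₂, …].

[11; 1, 2, 1, 5]

Repeatedly divide and take the remainder:
270 = 11·23 + 17, so a_0 = 11
23 = 1·17 + 6, so a_1 = 1
17 = 2·6 + 5, so a_2 = 2
6 = 1·5 + 1, so a_3 = 1
5 = 5·1 + 0, so a_4 = 5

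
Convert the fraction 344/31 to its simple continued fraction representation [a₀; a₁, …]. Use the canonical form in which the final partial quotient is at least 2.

Repeatedly divide and take the remainder:
344 ÷ 31 → quotient 11, remainder 3
31 ÷ 3 → quotient 10, remainder 1
3 ÷ 1 → quotient 3, remainder 0

[11; 10, 3]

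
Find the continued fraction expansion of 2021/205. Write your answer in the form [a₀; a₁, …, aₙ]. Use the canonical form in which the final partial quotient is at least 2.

Run the Euclidean algorithm, recording each quotient:
2021 = 9·205 + 176, so a_0 = 9
205 = 1·176 + 29, so a_1 = 1
176 = 6·29 + 2, so a_2 = 6
29 = 14·2 + 1, so a_3 = 14
2 = 2·1 + 0, so a_4 = 2

[9; 1, 6, 14, 2]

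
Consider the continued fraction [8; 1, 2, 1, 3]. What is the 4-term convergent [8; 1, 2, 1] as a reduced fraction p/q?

Starting at the tail and folding back:
Start with 1.
2 + 1/(1/1) = 2 + 1/1 = 3/1
1 + 1/(3/1) = 1 + 1/3 = 4/3
8 + 1/(4/3) = 8 + 3/4 = 35/4

35/4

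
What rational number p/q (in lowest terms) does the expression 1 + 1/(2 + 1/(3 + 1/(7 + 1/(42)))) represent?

3076/2149

Start with 42.
7 + 1/(42/1) = 7 + 1/42 = 295/42
3 + 1/(295/42) = 3 + 42/295 = 927/295
2 + 1/(927/295) = 2 + 295/927 = 2149/927
1 + 1/(2149/927) = 1 + 927/2149 = 3076/2149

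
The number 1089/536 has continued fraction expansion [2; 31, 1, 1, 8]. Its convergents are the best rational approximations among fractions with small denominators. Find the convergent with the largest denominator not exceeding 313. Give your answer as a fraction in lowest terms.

a_0 = 2: 2/1  (≤ bound)
a_1 = 31: 63/31  (≤ bound)
a_2 = 1: 65/32  (≤ bound)
a_3 = 1: 128/63  (≤ bound)
a_4 = 8: 1089/536  (> 313, stop)

128/63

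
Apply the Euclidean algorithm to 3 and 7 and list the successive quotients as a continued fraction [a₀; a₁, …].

Apply division with remainder until the remainder is 0:
3 = 0·7 + 3, so a_0 = 0
7 = 2·3 + 1, so a_1 = 2
3 = 3·1 + 0, so a_2 = 3

[0; 2, 3]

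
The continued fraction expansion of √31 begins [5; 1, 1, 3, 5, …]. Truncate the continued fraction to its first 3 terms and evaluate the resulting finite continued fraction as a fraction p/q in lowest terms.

Start with 1.
1 + 1/(1/1) = 1 + 1/1 = 2/1
5 + 1/(2/1) = 5 + 1/2 = 11/2

11/2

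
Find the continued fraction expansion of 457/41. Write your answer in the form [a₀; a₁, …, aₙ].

[11; 6, 1, 5]

457 = 11·41 + 6, so a_0 = 11
41 = 6·6 + 5, so a_1 = 6
6 = 1·5 + 1, so a_2 = 1
5 = 5·1 + 0, so a_3 = 5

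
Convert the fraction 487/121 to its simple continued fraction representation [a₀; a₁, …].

⌊487/121⌋ = 4, remainder 3
⌊121/3⌋ = 40, remainder 1
⌊3/1⌋ = 3, remainder 0

[4; 40, 3]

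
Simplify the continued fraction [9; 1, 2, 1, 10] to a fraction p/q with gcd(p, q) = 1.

419/43

Compute successive convergents:
a_0 = 9: 9/1
a_1 = 1: 10/1
a_2 = 2: 29/3
a_3 = 1: 39/4
a_4 = 10: 419/43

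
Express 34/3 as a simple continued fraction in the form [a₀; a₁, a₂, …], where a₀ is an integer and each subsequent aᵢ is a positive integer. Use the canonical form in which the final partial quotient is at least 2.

Apply division with remainder until the remainder is 0:
34 ÷ 3 → quotient 11, remainder 1
3 ÷ 1 → quotient 3, remainder 0

[11; 3]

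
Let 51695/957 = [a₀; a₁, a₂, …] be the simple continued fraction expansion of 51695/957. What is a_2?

⌊51695/957⌋ = 54, remainder 17
⌊957/17⌋ = 56, remainder 5
⌊17/5⌋ = 3, remainder 2

3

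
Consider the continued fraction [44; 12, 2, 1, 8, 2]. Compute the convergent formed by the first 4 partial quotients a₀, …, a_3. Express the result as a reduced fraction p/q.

a_0 = 44: 44/1
a_1 = 12: 529/12
a_2 = 2: 1102/25
a_3 = 1: 1631/37

1631/37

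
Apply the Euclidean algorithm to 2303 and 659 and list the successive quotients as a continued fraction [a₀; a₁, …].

[3; 2, 46, 1, 1, 3]

2303 = 3·659 + 326, so a_0 = 3
659 = 2·326 + 7, so a_1 = 2
326 = 46·7 + 4, so a_2 = 46
7 = 1·4 + 3, so a_3 = 1
4 = 1·3 + 1, so a_4 = 1
3 = 3·1 + 0, so a_5 = 3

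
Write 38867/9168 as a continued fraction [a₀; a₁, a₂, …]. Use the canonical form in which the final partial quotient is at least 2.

[4; 4, 5, 1, 1, 1, 11, 11]

38867 ÷ 9168 → quotient 4, remainder 2195
9168 ÷ 2195 → quotient 4, remainder 388
2195 ÷ 388 → quotient 5, remainder 255
388 ÷ 255 → quotient 1, remainder 133
255 ÷ 133 → quotient 1, remainder 122
133 ÷ 122 → quotient 1, remainder 11
122 ÷ 11 → quotient 11, remainder 1
11 ÷ 1 → quotient 11, remainder 0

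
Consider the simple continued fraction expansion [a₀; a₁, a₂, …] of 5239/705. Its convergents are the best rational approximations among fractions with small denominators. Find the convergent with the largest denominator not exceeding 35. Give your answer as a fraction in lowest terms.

52/7

List convergents until the denominator exceeds the bound:
a_0 = 7: 7/1  (≤ bound)
a_1 = 2: 15/2  (≤ bound)
a_2 = 3: 52/7  (≤ bound)
a_3 = 7: 379/51  (> 35, stop)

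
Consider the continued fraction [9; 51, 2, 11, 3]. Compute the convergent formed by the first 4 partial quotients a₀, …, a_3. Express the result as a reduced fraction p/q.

10679/1184

a_0 = 9: 9/1
a_1 = 51: 460/51
a_2 = 2: 929/103
a_3 = 11: 10679/1184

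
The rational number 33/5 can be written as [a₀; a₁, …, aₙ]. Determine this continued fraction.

[6; 1, 1, 2]

33 = 6·5 + 3, so a_0 = 6
5 = 1·3 + 2, so a_1 = 1
3 = 1·2 + 1, so a_2 = 1
2 = 2·1 + 0, so a_3 = 2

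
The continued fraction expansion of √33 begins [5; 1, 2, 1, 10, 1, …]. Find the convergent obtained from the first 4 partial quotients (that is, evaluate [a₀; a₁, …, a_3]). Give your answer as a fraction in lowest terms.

23/4

a_0 = 5: 5/1
a_1 = 1: 6/1
a_2 = 2: 17/3
a_3 = 1: 23/4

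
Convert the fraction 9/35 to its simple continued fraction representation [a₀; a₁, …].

9 = 0·35 + 9, so a_0 = 0
35 = 3·9 + 8, so a_1 = 3
9 = 1·8 + 1, so a_2 = 1
8 = 8·1 + 0, so a_3 = 8

[0; 3, 1, 8]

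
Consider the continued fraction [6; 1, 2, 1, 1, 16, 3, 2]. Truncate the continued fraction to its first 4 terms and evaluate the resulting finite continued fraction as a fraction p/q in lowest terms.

a_0 = 6: 6/1
a_1 = 1: 7/1
a_2 = 2: 20/3
a_3 = 1: 27/4

27/4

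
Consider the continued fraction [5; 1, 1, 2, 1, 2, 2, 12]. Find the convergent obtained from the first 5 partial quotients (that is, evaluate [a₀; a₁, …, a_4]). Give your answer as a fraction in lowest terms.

39/7

a_0 = 5: 5/1
a_1 = 1: 6/1
a_2 = 1: 11/2
a_3 = 2: 28/5
a_4 = 1: 39/7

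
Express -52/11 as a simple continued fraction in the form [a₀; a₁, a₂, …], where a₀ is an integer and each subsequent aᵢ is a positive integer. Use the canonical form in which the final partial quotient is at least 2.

[-5; 3, 1, 2]

-52 = -5·11 + 3, so a_0 = -5
11 = 3·3 + 2, so a_1 = 3
3 = 1·2 + 1, so a_2 = 1
2 = 2·1 + 0, so a_3 = 2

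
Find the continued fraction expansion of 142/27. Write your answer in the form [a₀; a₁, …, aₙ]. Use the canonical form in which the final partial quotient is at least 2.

[5; 3, 1, 6]

Run the Euclidean algorithm, recording each quotient:
⌊142/27⌋ = 5, remainder 7
⌊27/7⌋ = 3, remainder 6
⌊7/6⌋ = 1, remainder 1
⌊6/1⌋ = 6, remainder 0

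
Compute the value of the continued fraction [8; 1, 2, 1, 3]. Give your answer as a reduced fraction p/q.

131/15

Start with 3.
1 + 1/(3/1) = 1 + 1/3 = 4/3
2 + 1/(4/3) = 2 + 3/4 = 11/4
1 + 1/(11/4) = 1 + 4/11 = 15/11
8 + 1/(15/11) = 8 + 11/15 = 131/15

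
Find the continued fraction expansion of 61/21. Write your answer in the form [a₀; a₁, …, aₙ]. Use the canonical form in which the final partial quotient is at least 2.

⌊61/21⌋ = 2, remainder 19
⌊21/19⌋ = 1, remainder 2
⌊19/2⌋ = 9, remainder 1
⌊2/1⌋ = 2, remainder 0

[2; 1, 9, 2]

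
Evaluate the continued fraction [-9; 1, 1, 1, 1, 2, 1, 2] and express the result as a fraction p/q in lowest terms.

a_0 = -9: -9/1
a_1 = 1: -8/1
a_2 = 1: -17/2
a_3 = 1: -25/3
a_4 = 1: -42/5
a_5 = 2: -109/13
a_6 = 1: -151/18
a_7 = 2: -411/49

-411/49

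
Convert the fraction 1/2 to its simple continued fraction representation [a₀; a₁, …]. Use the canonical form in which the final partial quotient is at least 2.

1 = 0·2 + 1, so a_0 = 0
2 = 2·1 + 0, so a_1 = 2

[0; 2]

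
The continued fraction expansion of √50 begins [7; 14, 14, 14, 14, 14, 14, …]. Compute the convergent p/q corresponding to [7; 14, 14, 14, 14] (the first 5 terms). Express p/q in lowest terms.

275807/39005

Compute successive convergents:
a_0 = 7: 7/1
a_1 = 14: 99/14
a_2 = 14: 1393/197
a_3 = 14: 19601/2772
a_4 = 14: 275807/39005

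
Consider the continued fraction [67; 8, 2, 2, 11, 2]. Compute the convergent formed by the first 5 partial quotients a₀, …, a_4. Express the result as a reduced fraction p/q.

32150/479

Starting at the tail and folding back:
Start with 11.
2 + 1/(11/1) = 2 + 1/11 = 23/11
2 + 1/(23/11) = 2 + 11/23 = 57/23
8 + 1/(57/23) = 8 + 23/57 = 479/57
67 + 1/(479/57) = 67 + 57/479 = 32150/479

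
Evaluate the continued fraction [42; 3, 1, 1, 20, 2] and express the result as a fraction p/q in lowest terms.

12474/295

a_0 = 42: 42/1
a_1 = 3: 127/3
a_2 = 1: 169/4
a_3 = 1: 296/7
a_4 = 20: 6089/144
a_5 = 2: 12474/295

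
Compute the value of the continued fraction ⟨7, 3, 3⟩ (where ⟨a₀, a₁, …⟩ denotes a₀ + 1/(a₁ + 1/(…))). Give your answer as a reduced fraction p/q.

Compute successive convergents:
a_0 = 7: 7/1
a_1 = 3: 22/3
a_2 = 3: 73/10

73/10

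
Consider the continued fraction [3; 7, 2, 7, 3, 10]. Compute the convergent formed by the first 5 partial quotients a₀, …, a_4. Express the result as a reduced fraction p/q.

1100/351

Start with 3.
7 + 1/(3/1) = 7 + 1/3 = 22/3
2 + 1/(22/3) = 2 + 3/22 = 47/22
7 + 1/(47/22) = 7 + 22/47 = 351/47
3 + 1/(351/47) = 3 + 47/351 = 1100/351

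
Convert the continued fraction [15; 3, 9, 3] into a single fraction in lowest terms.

1333/87

Build up convergents one term at a time:
a_0 = 15: 15/1
a_1 = 3: 46/3
a_2 = 9: 429/28
a_3 = 3: 1333/87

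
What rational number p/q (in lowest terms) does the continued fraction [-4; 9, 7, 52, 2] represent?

-26215/6738

Start with 2.
52 + 1/(2/1) = 52 + 1/2 = 105/2
7 + 1/(105/2) = 7 + 2/105 = 737/105
9 + 1/(737/105) = 9 + 105/737 = 6738/737
-4 + 1/(6738/737) = -4 + 737/6738 = -26215/6738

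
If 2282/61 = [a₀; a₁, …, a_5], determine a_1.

2

⌊2282/61⌋ = 37, remainder 25
⌊61/25⌋ = 2, remainder 11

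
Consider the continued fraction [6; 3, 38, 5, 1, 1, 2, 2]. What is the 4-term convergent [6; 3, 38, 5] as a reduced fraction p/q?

Start with 5.
38 + 1/(5/1) = 38 + 1/5 = 191/5
3 + 1/(191/5) = 3 + 5/191 = 578/191
6 + 1/(578/191) = 6 + 191/578 = 3659/578

3659/578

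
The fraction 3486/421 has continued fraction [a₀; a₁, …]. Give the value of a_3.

1

3486 = 8·421 + 118, so a_0 = 8
421 = 3·118 + 67, so a_1 = 3
118 = 1·67 + 51, so a_2 = 1
67 = 1·51 + 16, so a_3 = 1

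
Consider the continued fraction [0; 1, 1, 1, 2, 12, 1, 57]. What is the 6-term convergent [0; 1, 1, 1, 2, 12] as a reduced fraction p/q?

62/99

Start with 12.
2 + 1/(12/1) = 2 + 1/12 = 25/12
1 + 1/(25/12) = 1 + 12/25 = 37/25
1 + 1/(37/25) = 1 + 25/37 = 62/37
1 + 1/(62/37) = 1 + 37/62 = 99/62
0 + 1/(99/62) = 0 + 62/99 = 62/99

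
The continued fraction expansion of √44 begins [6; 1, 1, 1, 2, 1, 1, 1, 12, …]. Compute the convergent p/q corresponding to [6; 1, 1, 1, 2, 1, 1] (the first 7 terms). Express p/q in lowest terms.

Start with 1.
1 + 1/(1/1) = 1 + 1/1 = 2/1
2 + 1/(2/1) = 2 + 1/2 = 5/2
1 + 1/(5/2) = 1 + 2/5 = 7/5
1 + 1/(7/5) = 1 + 5/7 = 12/7
1 + 1/(12/7) = 1 + 7/12 = 19/12
6 + 1/(19/12) = 6 + 12/19 = 126/19

126/19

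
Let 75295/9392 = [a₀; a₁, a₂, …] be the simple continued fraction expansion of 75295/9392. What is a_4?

Run the Euclidean algorithm, recording each quotient:
75295 ÷ 9392 → quotient 8, remainder 159
9392 ÷ 159 → quotient 59, remainder 11
159 ÷ 11 → quotient 14, remainder 5
11 ÷ 5 → quotient 2, remainder 1
5 ÷ 1 → quotient 5, remainder 0

5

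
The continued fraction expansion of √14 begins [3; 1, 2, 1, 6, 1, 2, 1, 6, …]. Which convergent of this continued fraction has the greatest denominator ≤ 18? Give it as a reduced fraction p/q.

15/4

a_0 = 3: 3/1  (≤ bound)
a_1 = 1: 4/1  (≤ bound)
a_2 = 2: 11/3  (≤ bound)
a_3 = 1: 15/4  (≤ bound)
a_4 = 6: 101/27  (> 18, stop)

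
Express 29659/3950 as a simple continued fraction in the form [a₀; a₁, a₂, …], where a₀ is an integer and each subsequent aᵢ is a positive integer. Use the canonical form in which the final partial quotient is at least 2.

29659 ÷ 3950 → quotient 7, remainder 2009
3950 ÷ 2009 → quotient 1, remainder 1941
2009 ÷ 1941 → quotient 1, remainder 68
1941 ÷ 68 → quotient 28, remainder 37
68 ÷ 37 → quotient 1, remainder 31
37 ÷ 31 → quotient 1, remainder 6
31 ÷ 6 → quotient 5, remainder 1
6 ÷ 1 → quotient 6, remainder 0

[7; 1, 1, 28, 1, 1, 5, 6]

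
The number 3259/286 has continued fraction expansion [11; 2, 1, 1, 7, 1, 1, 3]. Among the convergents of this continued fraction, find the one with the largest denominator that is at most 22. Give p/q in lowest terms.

57/5

List convergents until the denominator exceeds the bound:
a_0 = 11: 11/1  (≤ bound)
a_1 = 2: 23/2  (≤ bound)
a_2 = 1: 34/3  (≤ bound)
a_3 = 1: 57/5  (≤ bound)
a_4 = 7: 433/38  (> 22, stop)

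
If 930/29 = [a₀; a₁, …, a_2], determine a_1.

14

⌊930/29⌋ = 32, remainder 2
⌊29/2⌋ = 14, remainder 1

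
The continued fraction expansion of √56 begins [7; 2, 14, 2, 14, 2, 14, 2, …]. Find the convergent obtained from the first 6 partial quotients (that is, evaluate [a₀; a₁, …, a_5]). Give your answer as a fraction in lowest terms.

13455/1798

Start with 2.
14 + 1/(2/1) = 14 + 1/2 = 29/2
2 + 1/(29/2) = 2 + 2/29 = 60/29
14 + 1/(60/29) = 14 + 29/60 = 869/60
2 + 1/(869/60) = 2 + 60/869 = 1798/869
7 + 1/(1798/869) = 7 + 869/1798 = 13455/1798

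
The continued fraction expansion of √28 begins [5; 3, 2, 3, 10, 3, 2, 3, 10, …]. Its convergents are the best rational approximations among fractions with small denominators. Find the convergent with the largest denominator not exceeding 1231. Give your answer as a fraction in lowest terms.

List convergents until the denominator exceeds the bound:
a_0 = 5: 5/1  (≤ bound)
a_1 = 3: 16/3  (≤ bound)
a_2 = 2: 37/7  (≤ bound)
a_3 = 3: 127/24  (≤ bound)
a_4 = 10: 1307/247  (≤ bound)
a_5 = 3: 4048/765  (≤ bound)
a_6 = 2: 9403/1777  (> 1231, stop)

4048/765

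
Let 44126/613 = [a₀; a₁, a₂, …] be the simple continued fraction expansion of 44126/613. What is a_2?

44126 = 71·613 + 603, so a_0 = 71
613 = 1·603 + 10, so a_1 = 1
603 = 60·10 + 3, so a_2 = 60

60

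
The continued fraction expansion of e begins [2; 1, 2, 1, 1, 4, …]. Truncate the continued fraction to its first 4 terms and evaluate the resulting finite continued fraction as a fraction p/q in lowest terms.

Starting at the tail and folding back:
Start with 1.
2 + 1/(1/1) = 2 + 1/1 = 3/1
1 + 1/(3/1) = 1 + 1/3 = 4/3
2 + 1/(4/3) = 2 + 3/4 = 11/4

11/4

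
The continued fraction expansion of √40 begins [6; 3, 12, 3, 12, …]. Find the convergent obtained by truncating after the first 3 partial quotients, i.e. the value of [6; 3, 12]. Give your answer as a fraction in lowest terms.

234/37

Start with 12.
3 + 1/(12/1) = 3 + 1/12 = 37/12
6 + 1/(37/12) = 6 + 12/37 = 234/37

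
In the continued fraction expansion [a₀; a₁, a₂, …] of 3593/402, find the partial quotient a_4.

2

Repeatedly divide and take the remainder:
3593 = 8·402 + 377, so a_0 = 8
402 = 1·377 + 25, so a_1 = 1
377 = 15·25 + 2, so a_2 = 15
25 = 12·2 + 1, so a_3 = 12
2 = 2·1 + 0, so a_4 = 2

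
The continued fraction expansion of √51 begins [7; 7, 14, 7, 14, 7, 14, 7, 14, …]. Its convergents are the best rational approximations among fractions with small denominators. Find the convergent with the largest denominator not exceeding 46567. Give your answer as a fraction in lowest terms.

70693/9899

a_0 = 7: 7/1  (≤ bound)
a_1 = 7: 50/7  (≤ bound)
a_2 = 14: 707/99  (≤ bound)
a_3 = 7: 4999/700  (≤ bound)
a_4 = 14: 70693/9899  (≤ bound)
a_5 = 7: 499850/69993  (> 46567, stop)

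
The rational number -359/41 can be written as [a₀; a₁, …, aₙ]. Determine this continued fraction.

[-9; 4, 10]

Run the Euclidean algorithm, recording each quotient:
⌊-359/41⌋ = -9, remainder 10
⌊41/10⌋ = 4, remainder 1
⌊10/1⌋ = 10, remainder 0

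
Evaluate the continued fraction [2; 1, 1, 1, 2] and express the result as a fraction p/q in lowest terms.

Start with 2.
1 + 1/(2/1) = 1 + 1/2 = 3/2
1 + 1/(3/2) = 1 + 2/3 = 5/3
1 + 1/(5/3) = 1 + 3/5 = 8/5
2 + 1/(8/5) = 2 + 5/8 = 21/8

21/8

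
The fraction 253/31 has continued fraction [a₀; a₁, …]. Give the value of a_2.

5

253 = 8·31 + 5, so a_0 = 8
31 = 6·5 + 1, so a_1 = 6
5 = 5·1 + 0, so a_2 = 5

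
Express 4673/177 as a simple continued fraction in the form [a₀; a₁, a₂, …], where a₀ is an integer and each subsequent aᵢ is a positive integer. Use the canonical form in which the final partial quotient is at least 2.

[26; 2, 2, 35]

Apply division with remainder until the remainder is 0:
⌊4673/177⌋ = 26, remainder 71
⌊177/71⌋ = 2, remainder 35
⌊71/35⌋ = 2, remainder 1
⌊35/1⌋ = 35, remainder 0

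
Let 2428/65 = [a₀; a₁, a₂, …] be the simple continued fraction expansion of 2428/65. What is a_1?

2428 = 37·65 + 23, so a_0 = 37
65 = 2·23 + 19, so a_1 = 2

2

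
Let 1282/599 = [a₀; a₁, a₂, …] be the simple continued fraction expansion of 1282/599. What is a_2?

⌊1282/599⌋ = 2, remainder 84
⌊599/84⌋ = 7, remainder 11
⌊84/11⌋ = 7, remainder 7

7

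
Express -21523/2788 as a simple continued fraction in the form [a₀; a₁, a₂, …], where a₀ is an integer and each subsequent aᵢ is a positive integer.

-21523 ÷ 2788 → quotient -8, remainder 781
2788 ÷ 781 → quotient 3, remainder 445
781 ÷ 445 → quotient 1, remainder 336
445 ÷ 336 → quotient 1, remainder 109
336 ÷ 109 → quotient 3, remainder 9
109 ÷ 9 → quotient 12, remainder 1
9 ÷ 1 → quotient 9, remainder 0

[-8; 3, 1, 1, 3, 12, 9]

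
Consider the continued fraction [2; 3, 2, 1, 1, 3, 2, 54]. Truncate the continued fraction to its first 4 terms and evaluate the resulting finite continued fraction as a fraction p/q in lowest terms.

Starting at the tail and folding back:
Start with 1.
2 + 1/(1/1) = 2 + 1/1 = 3/1
3 + 1/(3/1) = 3 + 1/3 = 10/3
2 + 1/(10/3) = 2 + 3/10 = 23/10

23/10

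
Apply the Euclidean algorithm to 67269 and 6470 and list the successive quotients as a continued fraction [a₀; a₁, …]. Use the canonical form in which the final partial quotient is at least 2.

⌊67269/6470⌋ = 10, remainder 2569
⌊6470/2569⌋ = 2, remainder 1332
⌊2569/1332⌋ = 1, remainder 1237
⌊1332/1237⌋ = 1, remainder 95
⌊1237/95⌋ = 13, remainder 2
⌊95/2⌋ = 47, remainder 1
⌊2/1⌋ = 2, remainder 0

[10; 2, 1, 1, 13, 47, 2]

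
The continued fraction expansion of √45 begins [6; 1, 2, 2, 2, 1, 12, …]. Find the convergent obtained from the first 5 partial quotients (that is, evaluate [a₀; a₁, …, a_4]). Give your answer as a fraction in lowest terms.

Build up convergents one term at a time:
a_0 = 6: 6/1
a_1 = 1: 7/1
a_2 = 2: 20/3
a_3 = 2: 47/7
a_4 = 2: 114/17

114/17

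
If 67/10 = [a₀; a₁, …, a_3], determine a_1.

1

Repeatedly divide and take the remainder:
67 = 6·10 + 7, so a_0 = 6
10 = 1·7 + 3, so a_1 = 1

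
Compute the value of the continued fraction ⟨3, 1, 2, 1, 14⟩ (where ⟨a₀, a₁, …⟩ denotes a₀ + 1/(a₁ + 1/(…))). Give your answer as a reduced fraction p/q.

221/59

Work from the innermost term outward:
Start with 14.
1 + 1/(14/1) = 1 + 1/14 = 15/14
2 + 1/(15/14) = 2 + 14/15 = 44/15
1 + 1/(44/15) = 1 + 15/44 = 59/44
3 + 1/(59/44) = 3 + 44/59 = 221/59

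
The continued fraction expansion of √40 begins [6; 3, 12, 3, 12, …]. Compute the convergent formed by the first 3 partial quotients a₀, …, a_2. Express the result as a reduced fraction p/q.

234/37

Start with 12.
3 + 1/(12/1) = 3 + 1/12 = 37/12
6 + 1/(37/12) = 6 + 12/37 = 234/37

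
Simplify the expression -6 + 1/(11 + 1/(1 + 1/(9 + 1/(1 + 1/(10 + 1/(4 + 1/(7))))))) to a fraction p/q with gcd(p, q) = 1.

Use the convergent recurrence hₖ = aₖ·hₖ₋₁ + hₖ₋₂ (and likewise for the denominators kₖ):
a_0 = -6: -6/1
a_1 = 11: -65/11
a_2 = 1: -71/12
a_3 = 9: -704/119
a_4 = 1: -775/131
a_5 = 10: -8454/1429
a_6 = 4: -34591/5847
a_7 = 7: -250591/42358

-250591/42358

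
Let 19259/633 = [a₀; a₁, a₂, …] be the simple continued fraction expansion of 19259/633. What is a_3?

1

19259 = 30·633 + 269, so a_0 = 30
633 = 2·269 + 95, so a_1 = 2
269 = 2·95 + 79, so a_2 = 2
95 = 1·79 + 16, so a_3 = 1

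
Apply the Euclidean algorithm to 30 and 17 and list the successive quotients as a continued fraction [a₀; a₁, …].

[1; 1, 3, 4]

30 ÷ 17 → quotient 1, remainder 13
17 ÷ 13 → quotient 1, remainder 4
13 ÷ 4 → quotient 3, remainder 1
4 ÷ 1 → quotient 4, remainder 0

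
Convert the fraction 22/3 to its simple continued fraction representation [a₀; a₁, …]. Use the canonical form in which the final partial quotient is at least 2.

Run the Euclidean algorithm, recording each quotient:
⌊22/3⌋ = 7, remainder 1
⌊3/1⌋ = 3, remainder 0

[7; 3]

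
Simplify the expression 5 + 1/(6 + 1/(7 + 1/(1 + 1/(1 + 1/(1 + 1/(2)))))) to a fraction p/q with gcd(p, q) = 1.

a_0 = 5: 5/1
a_1 = 6: 31/6
a_2 = 7: 222/43
a_3 = 1: 253/49
a_4 = 1: 475/92
a_5 = 1: 728/141
a_6 = 2: 1931/374

1931/374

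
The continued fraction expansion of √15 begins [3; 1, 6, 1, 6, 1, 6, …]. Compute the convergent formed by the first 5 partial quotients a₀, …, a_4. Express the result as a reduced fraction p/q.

Start with 6.
1 + 1/(6/1) = 1 + 1/6 = 7/6
6 + 1/(7/6) = 6 + 6/7 = 48/7
1 + 1/(48/7) = 1 + 7/48 = 55/48
3 + 1/(55/48) = 3 + 48/55 = 213/55

213/55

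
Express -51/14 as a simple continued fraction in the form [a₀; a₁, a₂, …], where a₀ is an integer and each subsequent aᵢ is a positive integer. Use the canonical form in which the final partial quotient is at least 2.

[-4; 2, 1, 4]

-51 ÷ 14 → quotient -4, remainder 5
14 ÷ 5 → quotient 2, remainder 4
5 ÷ 4 → quotient 1, remainder 1
4 ÷ 1 → quotient 4, remainder 0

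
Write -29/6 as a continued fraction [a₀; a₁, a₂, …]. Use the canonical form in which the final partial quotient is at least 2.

[-5; 6]

-29 ÷ 6 → quotient -5, remainder 1
6 ÷ 1 → quotient 6, remainder 0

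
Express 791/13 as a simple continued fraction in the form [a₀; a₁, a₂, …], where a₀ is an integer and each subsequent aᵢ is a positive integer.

Apply division with remainder until the remainder is 0:
791 ÷ 13 → quotient 60, remainder 11
13 ÷ 11 → quotient 1, remainder 2
11 ÷ 2 → quotient 5, remainder 1
2 ÷ 1 → quotient 2, remainder 0

[60; 1, 5, 2]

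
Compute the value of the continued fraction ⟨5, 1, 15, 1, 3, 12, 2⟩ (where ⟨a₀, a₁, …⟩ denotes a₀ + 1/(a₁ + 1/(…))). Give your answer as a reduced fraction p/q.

10152/1709

Use the convergent recurrence hₖ = aₖ·hₖ₋₁ + hₖ₋₂ (and likewise for the denominators kₖ):
a_0 = 5: 5/1
a_1 = 1: 6/1
a_2 = 15: 95/16
a_3 = 1: 101/17
a_4 = 3: 398/67
a_5 = 12: 4877/821
a_6 = 2: 10152/1709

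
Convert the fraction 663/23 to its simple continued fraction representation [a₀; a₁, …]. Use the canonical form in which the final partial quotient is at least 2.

[28; 1, 4, 1, 3]

Apply division with remainder until the remainder is 0:
663 ÷ 23 → quotient 28, remainder 19
23 ÷ 19 → quotient 1, remainder 4
19 ÷ 4 → quotient 4, remainder 3
4 ÷ 3 → quotient 1, remainder 1
3 ÷ 1 → quotient 3, remainder 0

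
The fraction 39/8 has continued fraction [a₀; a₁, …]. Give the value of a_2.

7

39 ÷ 8 → quotient 4, remainder 7
8 ÷ 7 → quotient 1, remainder 1
7 ÷ 1 → quotient 7, remainder 0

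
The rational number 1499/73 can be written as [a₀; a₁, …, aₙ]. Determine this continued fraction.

⌊1499/73⌋ = 20, remainder 39
⌊73/39⌋ = 1, remainder 34
⌊39/34⌋ = 1, remainder 5
⌊34/5⌋ = 6, remainder 4
⌊5/4⌋ = 1, remainder 1
⌊4/1⌋ = 4, remainder 0

[20; 1, 1, 6, 1, 4]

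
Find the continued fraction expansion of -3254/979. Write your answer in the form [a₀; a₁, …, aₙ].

-3254 = -4·979 + 662, so a_0 = -4
979 = 1·662 + 317, so a_1 = 1
662 = 2·317 + 28, so a_2 = 2
317 = 11·28 + 9, so a_3 = 11
28 = 3·9 + 1, so a_4 = 3
9 = 9·1 + 0, so a_5 = 9

[-4; 1, 2, 11, 3, 9]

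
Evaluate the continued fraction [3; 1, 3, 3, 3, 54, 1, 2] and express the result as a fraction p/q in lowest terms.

Starting at the tail and folding back:
Start with 2.
1 + 1/(2/1) = 1 + 1/2 = 3/2
54 + 1/(3/2) = 54 + 2/3 = 164/3
3 + 1/(164/3) = 3 + 3/164 = 495/164
3 + 1/(495/164) = 3 + 164/495 = 1649/495
3 + 1/(1649/495) = 3 + 495/1649 = 5442/1649
1 + 1/(5442/1649) = 1 + 1649/5442 = 7091/5442
3 + 1/(7091/5442) = 3 + 5442/7091 = 26715/7091

26715/7091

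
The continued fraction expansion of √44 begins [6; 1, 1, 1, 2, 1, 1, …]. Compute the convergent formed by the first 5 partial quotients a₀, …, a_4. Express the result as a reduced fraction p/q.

53/8

a_0 = 6: 6/1
a_1 = 1: 7/1
a_2 = 1: 13/2
a_3 = 1: 20/3
a_4 = 2: 53/8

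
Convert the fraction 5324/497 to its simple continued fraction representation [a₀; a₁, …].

5324 ÷ 497 → quotient 10, remainder 354
497 ÷ 354 → quotient 1, remainder 143
354 ÷ 143 → quotient 2, remainder 68
143 ÷ 68 → quotient 2, remainder 7
68 ÷ 7 → quotient 9, remainder 5
7 ÷ 5 → quotient 1, remainder 2
5 ÷ 2 → quotient 2, remainder 1
2 ÷ 1 → quotient 2, remainder 0

[10; 1, 2, 2, 9, 1, 2, 2]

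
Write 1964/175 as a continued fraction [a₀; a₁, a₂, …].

[11; 4, 2, 19]

1964 ÷ 175 → quotient 11, remainder 39
175 ÷ 39 → quotient 4, remainder 19
39 ÷ 19 → quotient 2, remainder 1
19 ÷ 1 → quotient 19, remainder 0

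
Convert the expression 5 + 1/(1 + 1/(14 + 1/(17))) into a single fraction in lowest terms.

1519/256

Use the convergent recurrence hₖ = aₖ·hₖ₋₁ + hₖ₋₂ (and likewise for the denominators kₖ):
a_0 = 5: 5/1
a_1 = 1: 6/1
a_2 = 14: 89/15
a_3 = 17: 1519/256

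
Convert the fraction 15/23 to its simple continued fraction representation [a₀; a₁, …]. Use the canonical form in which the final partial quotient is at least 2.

Apply division with remainder until the remainder is 0:
15 = 0·23 + 15, so a_0 = 0
23 = 1·15 + 8, so a_1 = 1
15 = 1·8 + 7, so a_2 = 1
8 = 1·7 + 1, so a_3 = 1
7 = 7·1 + 0, so a_4 = 7

[0; 1, 1, 1, 7]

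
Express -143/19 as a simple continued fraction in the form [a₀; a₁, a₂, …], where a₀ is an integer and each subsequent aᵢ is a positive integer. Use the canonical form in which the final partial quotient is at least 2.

⌊-143/19⌋ = -8, remainder 9
⌊19/9⌋ = 2, remainder 1
⌊9/1⌋ = 9, remainder 0

[-8; 2, 9]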